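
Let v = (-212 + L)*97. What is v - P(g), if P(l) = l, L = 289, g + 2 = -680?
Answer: 8151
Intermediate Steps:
g = -682 (g = -2 - 680 = -682)
v = 7469 (v = (-212 + 289)*97 = 77*97 = 7469)
v - P(g) = 7469 - 1*(-682) = 7469 + 682 = 8151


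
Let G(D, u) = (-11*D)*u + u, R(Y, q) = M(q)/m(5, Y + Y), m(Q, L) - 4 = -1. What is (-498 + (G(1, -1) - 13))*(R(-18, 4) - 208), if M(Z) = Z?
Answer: 103540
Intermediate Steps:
m(Q, L) = 3 (m(Q, L) = 4 - 1 = 3)
R(Y, q) = q/3
G(D, u) = u - 11*D*u (G(D, u) = -11*D*u + u = u - 11*D*u)
(-498 + (G(1, -1) - 13))*(R(-18, 4) - 208) = (-498 + (-(1 - 11*1) - 13))*((⅓)*4 - 208) = (-498 + (-(1 - 11) - 13))*(4/3 - 208) = (-498 + (-1*(-10) - 13))*(-620/3) = (-498 + (10 - 13))*(-620/3) = (-498 - 3)*(-620/3) = -501*(-620/3) = 103540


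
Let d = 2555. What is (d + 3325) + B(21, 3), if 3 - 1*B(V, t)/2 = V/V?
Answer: 5884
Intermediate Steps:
B(V, t) = 4 (B(V, t) = 6 - 2*V/V = 6 - 2*1 = 6 - 2 = 4)
(d + 3325) + B(21, 3) = (2555 + 3325) + 4 = 5880 + 4 = 5884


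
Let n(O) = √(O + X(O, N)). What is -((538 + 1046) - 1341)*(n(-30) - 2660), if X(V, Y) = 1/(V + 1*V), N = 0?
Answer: 646380 - 81*I*√27015/10 ≈ 6.4638e+5 - 1331.3*I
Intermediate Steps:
X(V, Y) = 1/(2*V) (X(V, Y) = 1/(V + V) = 1/(2*V))
n(O) = √(O + 1/(2*O))
-((538 + 1046) - 1341)*(n(-30) - 2660) = -((538 + 1046) - 1341)*(√(2/(-30) + 4*(-30))/2 - 2660) = -(1584 - 1341)*(√(2*(-1/30) - 120)/2 - 2660) = -243*(√(-1/15 - 120)/2 - 2660) = -243*(√(-1801/15)/2 - 2660) = -243*((I*√27015/15)/2 - 2660) = -243*(I*√27015/30 - 2660) = -243*(-2660 + I*√27015/30) = -(-646380 + 81*I*√27015/10) = 646380 - 81*I*√27015/10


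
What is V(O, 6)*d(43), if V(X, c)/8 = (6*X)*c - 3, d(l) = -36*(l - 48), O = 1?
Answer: 47520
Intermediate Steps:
d(l) = 1728 - 36*l (d(l) = -36*(-48 + l) = 1728 - 36*l)
V(X, c) = -24 + 48*X*c (V(X, c) = 8*((6*X)*c - 3) = 8*(6*X*c - 3) = 8*(-3 + 6*X*c) = -24 + 48*X*c)
V(O, 6)*d(43) = (-24 + 48*1*6)*(1728 - 36*43) = (-24 + 288)*(1728 - 1548) = 264*180 = 47520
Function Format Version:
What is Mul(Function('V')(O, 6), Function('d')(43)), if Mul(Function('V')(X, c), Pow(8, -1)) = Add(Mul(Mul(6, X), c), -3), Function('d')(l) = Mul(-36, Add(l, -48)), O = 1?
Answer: 47520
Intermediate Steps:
Function('d')(l) = Add(1728, Mul(-36, l)) (Function('d')(l) = Mul(-36, Add(-48, l)) = Add(1728, Mul(-36, l)))
Function('V')(X, c) = Add(-24, Mul(48, X, c)) (Function('V')(X, c) = Mul(8, Add(Mul(Mul(6, X), c), -3)) = Mul(8, Add(Mul(6, X, c), -3)) = Mul(8, Add(-3, Mul(6, X, c))) = Add(-24, Mul(48, X, c)))
Mul(Function('V')(O, 6), Function('d')(43)) = Mul(Add(-24, Mul(48, 1, 6)), Add(1728, Mul(-36, 43))) = Mul(Add(-24, 288), Add(1728, -1548)) = Mul(264, 180) = 47520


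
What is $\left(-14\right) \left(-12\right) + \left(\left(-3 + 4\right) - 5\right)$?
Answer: $164$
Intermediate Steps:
$\left(-14\right) \left(-12\right) + \left(\left(-3 + 4\right) - 5\right) = 168 + \left(1 - 5\right) = 168 - 4 = 164$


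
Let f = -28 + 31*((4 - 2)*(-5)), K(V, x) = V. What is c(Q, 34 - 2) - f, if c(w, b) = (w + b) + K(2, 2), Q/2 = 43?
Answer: 458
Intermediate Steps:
Q = 86 (Q = 2*43 = 86)
c(w, b) = 2 + b + w (c(w, b) = (w + b) + 2 = (b + w) + 2 = 2 + b + w)
f = -338 (f = -28 + 31*(2*(-5)) = -28 + 31*(-10) = -28 - 310 = -338)
c(Q, 34 - 2) - f = (2 + (34 - 2) + 86) - 1*(-338) = (2 + 32 + 86) + 338 = 120 + 338 = 458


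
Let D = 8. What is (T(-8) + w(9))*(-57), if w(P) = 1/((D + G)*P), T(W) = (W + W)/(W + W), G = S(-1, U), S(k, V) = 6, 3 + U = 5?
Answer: -2413/42 ≈ -57.452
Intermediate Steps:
U = 2 (U = -3 + 5 = 2)
G = 6
T(W) = 1 (T(W) = (2*W)/((2*W)) = (2*W)*(1/(2*W)) = 1)
w(P) = 1/(14*P) (w(P) = 1/((8 + 6)*P) = 1/(14*P))
(T(-8) + w(9))*(-57) = (1 + (1/14)/9)*(-57) = (1 + (1/14)*(⅑))*(-57) = (1 + 1/126)*(-57) = (127/126)*(-57) = -2413/42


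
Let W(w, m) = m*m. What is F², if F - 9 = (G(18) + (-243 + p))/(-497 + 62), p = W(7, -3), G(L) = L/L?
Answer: 17205904/189225 ≈ 90.928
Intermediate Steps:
W(w, m) = m²
G(L) = 1
p = 9 (p = (-3)² = 9)
F = 4148/435 (F = 9 + (1 + (-243 + 9))/(-497 + 62) = 9 + (1 - 234)/(-435) = 9 - 233*(-1/435) = 9 + 233/435 = 4148/435 ≈ 9.5356)
F² = (4148/435)² = 17205904/189225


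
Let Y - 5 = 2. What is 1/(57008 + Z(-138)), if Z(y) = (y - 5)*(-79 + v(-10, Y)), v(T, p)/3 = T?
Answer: 1/72595 ≈ 1.3775e-5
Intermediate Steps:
Y = 7 (Y = 5 + 2 = 7)
v(T, p) = 3*T
Z(y) = 545 - 109*y (Z(y) = (y - 5)*(-79 + 3*(-10)) = (-5 + y)*(-79 - 30) = (-5 + y)*(-109) = 545 - 109*y)
1/(57008 + Z(-138)) = 1/(57008 + (545 - 109*(-138))) = 1/(57008 + (545 + 15042)) = 1/(57008 + 15587) = 1/72595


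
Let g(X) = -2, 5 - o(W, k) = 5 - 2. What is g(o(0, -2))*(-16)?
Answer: 32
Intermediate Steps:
o(W, k) = 2 (o(W, k) = 5 - (5 - 2) = 5 - 1*3 = 5 - 3 = 2)
g(o(0, -2))*(-16) = -2*(-16) = 32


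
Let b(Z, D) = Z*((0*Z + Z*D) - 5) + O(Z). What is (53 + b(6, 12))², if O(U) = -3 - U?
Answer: 198916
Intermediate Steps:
b(Z, D) = -3 - Z + Z*(-5 + D*Z) (b(Z, D) = Z*((0*Z + Z*D) - 5) + (-3 - Z) = Z*((0 + D*Z) - 5) + (-3 - Z) = Z*(D*Z - 5) + (-3 - Z) = Z*(-5 + D*Z) + (-3 - Z) = -3 - Z + Z*(-5 + D*Z))
(53 + b(6, 12))² = (53 + (-3 - 6*6 + 12*6²))² = (53 + (-3 - 36 + 12*36))² = (53 + (-3 - 36 + 432))² = (53 + 393)² = 446² = 198916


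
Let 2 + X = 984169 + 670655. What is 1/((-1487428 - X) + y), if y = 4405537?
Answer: 1/1263287 ≈ 7.9159e-7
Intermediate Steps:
X = 1654822 (X = -2 + (984169 + 670655) = -2 + 1654824 = 1654822)
1/((-1487428 - X) + y) = 1/((-1487428 - 1*1654822) + 4405537) = 1/((-1487428 - 1654822) + 4405537) = 1/(-3142250 + 4405537) = 1/1263287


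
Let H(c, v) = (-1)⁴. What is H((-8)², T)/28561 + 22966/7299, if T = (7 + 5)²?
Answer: 655939225/208466739 ≈ 3.1465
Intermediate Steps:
T = 144 (T = 12² = 144)
H(c, v) = 1
H((-8)², T)/28561 + 22966/7299 = 1/28561 + 22966/7299 = 655939225/208466739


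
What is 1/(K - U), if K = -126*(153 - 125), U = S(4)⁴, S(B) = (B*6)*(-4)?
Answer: -1/84938184 ≈ -1.1773e-8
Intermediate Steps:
S(B) = -24*B (S(B) = (6*B)*(-4) = -24*B)
U = 84934656 (U = (-24*4)⁴ = (-96)⁴ = 84934656)
K = -3528 (K = -126*28 = -3528)
1/(K - U) = 1/(-3528 - 1*84934656) = 1/(-3528 - 84934656) = 1/(-84938184) = -1/84938184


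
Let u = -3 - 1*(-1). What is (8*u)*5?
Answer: -80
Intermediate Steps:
u = -2 (u = -3 + 1 = -2)
(8*u)*5 = (8*(-2))*5 = -16*5 = -80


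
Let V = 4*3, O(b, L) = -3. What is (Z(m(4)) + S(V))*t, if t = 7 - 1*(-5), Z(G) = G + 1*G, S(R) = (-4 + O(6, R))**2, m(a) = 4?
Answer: 684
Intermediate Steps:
V = 12
S(R) = 49 (S(R) = (-4 - 3)**2 = (-7)**2 = 49)
Z(G) = 2*G (Z(G) = G + G = 2*G)
t = 12 (t = 7 + 5 = 12)
(Z(m(4)) + S(V))*t = (2*4 + 49)*12 = (8 + 49)*12 = 57*12 = 684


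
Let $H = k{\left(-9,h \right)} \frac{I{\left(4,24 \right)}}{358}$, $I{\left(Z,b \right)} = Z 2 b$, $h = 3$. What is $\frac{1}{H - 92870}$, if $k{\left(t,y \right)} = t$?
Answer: $- \frac{179}{16624594} \approx -1.0767 \cdot 10^{-5}$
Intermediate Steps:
$I{\left(Z,b \right)} = 2 Z b$
$H = - \frac{864}{179}$ ($H = - 9 \frac{2 \cdot 4 \cdot 24}{358} = - 9 \cdot 192 \cdot \frac{1}{358} = \left(-9\right) \frac{96}{179} = - \frac{864}{179} \approx -4.8268$)
$\frac{1}{H - 92870} = \frac{1}{- \frac{864}{179} - 92870} = \frac{1}{- \frac{16624594}{179}} = - \frac{179}{16624594}$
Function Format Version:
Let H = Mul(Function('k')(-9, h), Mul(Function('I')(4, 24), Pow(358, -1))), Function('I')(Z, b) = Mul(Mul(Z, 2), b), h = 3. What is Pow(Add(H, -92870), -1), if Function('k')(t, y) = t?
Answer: Rational(-179, 16624594) ≈ -1.0767e-5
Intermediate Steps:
Function('I')(Z, b) = Mul(2, Z, b) (Function('I')(Z, b) = Mul(Mul(2, Z), b) = Mul(2, Z, b))
H = Rational(-864, 179) (H = Mul(-9, Mul(Mul(2, 4, 24), Pow(358, -1))) = Mul(-9, Mul(192, Rational(1, 358))) = Mul(-9, Rational(96, 179)) = Rational(-864, 179) ≈ -4.8268)
Pow(Add(H, -92870), -1) = Pow(Add(Rational(-864, 179), -92870), -1) = Pow(Rational(-16624594, 179), -1) = Rational(-179, 16624594)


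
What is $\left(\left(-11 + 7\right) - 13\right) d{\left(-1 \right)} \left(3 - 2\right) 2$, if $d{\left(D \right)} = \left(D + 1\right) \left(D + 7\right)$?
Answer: $0$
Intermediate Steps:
$d{\left(D \right)} = \left(1 + D\right) \left(7 + D\right)$
$\left(\left(-11 + 7\right) - 13\right) d{\left(-1 \right)} \left(3 - 2\right) 2 = \left(\left(-11 + 7\right) - 13\right) \left(7 + \left(-1\right)^{2} + 8 \left(-1\right)\right) \left(3 - 2\right) 2 = \left(-4 - 13\right) \left(7 + 1 - 8\right) 1 \cdot 2 = \left(-17\right) 0 \cdot 2 = 0 \cdot 2 = 0$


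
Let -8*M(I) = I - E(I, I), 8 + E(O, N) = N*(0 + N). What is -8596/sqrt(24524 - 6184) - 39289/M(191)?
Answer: -157156/18141 - 614*sqrt(4585)/655 ≈ -72.137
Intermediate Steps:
E(O, N) = -8 + N**2 (E(O, N) = -8 + N*(0 + N) = -8 + N*N = -8 + N**2)
M(I) = -1 - I/8 + I**2/8 (M(I) = -(I - (-8 + I**2))/8 = -(I + (8 - I**2))/8 = -(8 + I - I**2)/8 = -1 - I/8 + I**2/8)
-8596/sqrt(24524 - 6184) - 39289/M(191) = -8596/sqrt(24524 - 6184) - 39289/(-1 - 1/8*191 + (1/8)*191**2) = -8596*sqrt(4585)/9170 - 39289/(-1 - 191/8 + (1/8)*36481) = -8596*sqrt(4585)/9170 - 39289/(-1 - 191/8 + 36481/8) = -614*sqrt(4585)/655 - 39289/18141/4 = -614*sqrt(4585)/655 - 39289*4/18141 = -614*sqrt(4585)/655 - 157156/18141 = -157156/18141 - 614*sqrt(4585)/655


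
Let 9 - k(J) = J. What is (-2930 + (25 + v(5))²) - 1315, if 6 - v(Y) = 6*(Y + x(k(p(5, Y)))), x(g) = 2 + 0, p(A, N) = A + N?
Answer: -4124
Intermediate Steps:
k(J) = 9 - J
x(g) = 2
v(Y) = -6 - 6*Y (v(Y) = 6 - 6*(Y + 2) = 6 - 6*(2 + Y) = 6 - (12 + 6*Y) = 6 + (-12 - 6*Y) = -6 - 6*Y)
(-2930 + (25 + v(5))²) - 1315 = (-2930 + (25 + (-6 - 6*5))²) - 1315 = (-2930 + (25 + (-6 - 30))²) - 1315 = (-2930 + (25 - 36)²) - 1315 = (-2930 + (-11)²) - 1315 = (-2930 + 121) - 1315 = -2809 - 1315 = -4124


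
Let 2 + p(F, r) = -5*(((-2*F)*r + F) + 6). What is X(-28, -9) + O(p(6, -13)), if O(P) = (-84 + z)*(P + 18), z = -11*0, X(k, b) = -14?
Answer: 69202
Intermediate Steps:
p(F, r) = -32 - 5*F + 10*F*r (p(F, r) = -2 - 5*(((-2*F)*r + F) + 6) = -2 - 5*((-2*F*r + F) + 6) = -2 - 5*((F - 2*F*r) + 6) = -2 - 5*(6 + F - 2*F*r) = -2 + (-30 - 5*F + 10*F*r) = -32 - 5*F + 10*F*r)
z = 0
O(P) = -1512 - 84*P (O(P) = (-84 + 0)*(P + 18) = -84*(18 + P) = -1512 - 84*P)
X(-28, -9) + O(p(6, -13)) = -14 + (-1512 - 84*(-32 - 5*6 + 10*6*(-13))) = -14 + (-1512 - 84*(-32 - 30 - 780)) = -14 + (-1512 - 84*(-842)) = -14 + (-1512 + 70728) = -14 + 69216 = 69202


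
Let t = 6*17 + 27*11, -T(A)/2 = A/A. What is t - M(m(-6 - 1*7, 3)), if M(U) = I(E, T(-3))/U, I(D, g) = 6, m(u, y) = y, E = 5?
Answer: 397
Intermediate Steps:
T(A) = -2 (T(A) = -2*A/A = -2*1 = -2)
M(U) = 6/U
t = 399 (t = 102 + 297 = 399)
t - M(m(-6 - 1*7, 3)) = 399 - 6/3 = 399 - 1*2 = 399 - 2 = 397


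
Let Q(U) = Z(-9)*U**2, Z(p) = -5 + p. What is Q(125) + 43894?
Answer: -174856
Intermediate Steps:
Q(U) = -14*U**2 (Q(U) = (-5 - 9)*U**2 = -14*U**2)
Q(125) + 43894 = -14*125**2 + 43894 = -14*15625 + 43894 = -218750 + 43894 = -174856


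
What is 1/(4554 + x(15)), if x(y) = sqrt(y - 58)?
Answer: 4554/20738959 - I*sqrt(43)/20738959 ≈ 0.00021959 - 3.1619e-7*I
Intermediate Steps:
x(y) = sqrt(-58 + y)
1/(4554 + x(15)) = 1/(4554 + sqrt(-58 + 15)) = 1/(4554 + sqrt(-43)) = 1/(4554 + I*sqrt(43))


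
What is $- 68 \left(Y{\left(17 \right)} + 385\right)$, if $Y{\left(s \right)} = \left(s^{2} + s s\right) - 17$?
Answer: $-64328$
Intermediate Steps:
$Y{\left(s \right)} = -17 + 2 s^{2}$ ($Y{\left(s \right)} = \left(s^{2} + s^{2}\right) - 17 = 2 s^{2} - 17 = -17 + 2 s^{2}$)
$- 68 \left(Y{\left(17 \right)} + 385\right) = - 68 \left(\left(-17 + 2 \cdot 17^{2}\right) + 385\right) = - 68 \left(\left(-17 + 2 \cdot 289\right) + 385\right) = - 68 \left(\left(-17 + 578\right) + 385\right) = - 68 \left(561 + 385\right) = \left(-68\right) 946 = -64328$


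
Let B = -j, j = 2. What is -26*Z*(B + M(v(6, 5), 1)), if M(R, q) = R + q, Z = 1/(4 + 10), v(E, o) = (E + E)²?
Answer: -1859/7 ≈ -265.57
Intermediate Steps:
v(E, o) = 4*E² (v(E, o) = (2*E)² = 4*E²)
B = -2 (B = -1*2 = -2)
Z = 1/14 ≈ 0.071429
-26*Z*(B + M(v(6, 5), 1)) = -13*(-2 + (4*6² + 1))/7 = -13*(-2 + (4*36 + 1))/7 = -13*(-2 + (144 + 1))/7 = -13*(-2 + 145)/7 = -13*143/7 = -26*143/14 = -1859/7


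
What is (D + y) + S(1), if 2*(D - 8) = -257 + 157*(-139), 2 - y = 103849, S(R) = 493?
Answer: -114386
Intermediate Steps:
y = -103847 (y = 2 - 1*103849 = 2 - 103849 = -103847)
D = -11032 (D = 8 + (-257 + 157*(-139))/2 = 8 + (-257 - 21823)/2 = 8 + (½)*(-22080) = 8 - 11040 = -11032)
(D + y) + S(1) = (-11032 - 103847) + 493 = -114879 + 493 = -114386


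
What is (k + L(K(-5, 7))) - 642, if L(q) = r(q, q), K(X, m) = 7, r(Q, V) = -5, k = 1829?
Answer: 1182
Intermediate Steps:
L(q) = -5
(k + L(K(-5, 7))) - 642 = (1829 - 5) - 642 = 1824 - 642 = 1182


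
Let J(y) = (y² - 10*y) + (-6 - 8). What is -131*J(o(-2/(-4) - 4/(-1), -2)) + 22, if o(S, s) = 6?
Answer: 5000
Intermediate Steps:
J(y) = -14 + y² - 10*y (J(y) = (y² - 10*y) - 14 = -14 + y² - 10*y)
-131*J(o(-2/(-4) - 4/(-1), -2)) + 22 = -131*(-14 + 6² - 10*6) + 22 = -131*(-14 + 36 - 60) + 22 = -131*(-38) + 22 = 4978 + 22 = 5000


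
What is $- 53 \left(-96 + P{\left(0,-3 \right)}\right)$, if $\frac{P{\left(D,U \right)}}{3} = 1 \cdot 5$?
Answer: $4293$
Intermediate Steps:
$P{\left(D,U \right)} = 15$ ($P{\left(D,U \right)} = 3 \cdot 1 \cdot 5 = 3 \cdot 5 = 15$)
$- 53 \left(-96 + P{\left(0,-3 \right)}\right) = - 53 \left(-96 + 15\right) = \left(-53\right) \left(-81\right) = 4293$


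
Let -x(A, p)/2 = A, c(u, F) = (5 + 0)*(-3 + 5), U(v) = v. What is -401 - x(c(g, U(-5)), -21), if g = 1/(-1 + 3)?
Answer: -381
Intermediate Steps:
g = ½ (g = 1/2 = ½ ≈ 0.50000)
c(u, F) = 10 (c(u, F) = 5*2 = 10)
x(A, p) = -2*A
-401 - x(c(g, U(-5)), -21) = -401 - (-2)*10 = -401 - 1*(-20) = -401 + 20 = -381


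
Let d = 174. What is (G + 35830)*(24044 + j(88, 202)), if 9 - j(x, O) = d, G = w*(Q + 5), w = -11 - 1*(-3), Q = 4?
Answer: 853865282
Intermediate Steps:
w = -8 (w = -11 + 3 = -8)
G = -72 (G = -8*(4 + 5) = -8*9 = -72)
j(x, O) = -165 (j(x, O) = 9 - 1*174 = 9 - 174 = -165)
(G + 35830)*(24044 + j(88, 202)) = (-72 + 35830)*(24044 - 165) = 35758*23879 = 853865282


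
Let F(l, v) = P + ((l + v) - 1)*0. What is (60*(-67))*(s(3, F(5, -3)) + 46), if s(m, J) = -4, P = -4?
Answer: -168840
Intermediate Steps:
F(l, v) = -4 (F(l, v) = -4 + ((l + v) - 1)*0 = -4 + (-1 + l + v)*0 = -4 + 0 = -4)
(60*(-67))*(s(3, F(5, -3)) + 46) = (60*(-67))*(-4 + 46) = -4020*42 = -168840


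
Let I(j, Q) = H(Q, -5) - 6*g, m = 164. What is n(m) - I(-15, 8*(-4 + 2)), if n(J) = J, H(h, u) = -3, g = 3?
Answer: 185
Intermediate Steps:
I(j, Q) = -21 (I(j, Q) = -3 - 6*3 = -3 - 18 = -21)
n(m) - I(-15, 8*(-4 + 2)) = 164 - 1*(-21) = 164 + 21 = 185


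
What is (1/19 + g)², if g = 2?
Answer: 1521/361 ≈ 4.2133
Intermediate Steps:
(1/19 + g)² = (1/19 + 2)² = (39/19)² = 1521/361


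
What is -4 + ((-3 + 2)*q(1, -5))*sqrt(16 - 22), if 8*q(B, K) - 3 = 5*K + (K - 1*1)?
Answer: -4 + 7*I*sqrt(6)/2 ≈ -4.0 + 8.5732*I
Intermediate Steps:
q(B, K) = 1/4 + 3*K/4 (q(B, K) = 3/8 + (5*K + (K - 1*1))/8 = 3/8 + (5*K + (K - 1))/8 = 3/8 + (5*K + (-1 + K))/8 = 3/8 + (-1 + 6*K)/8 = 3/8 + (-1/8 + 3*K/4) = 1/4 + 3*K/4)
-4 + ((-3 + 2)*q(1, -5))*sqrt(16 - 22) = -4 + ((-3 + 2)*(1/4 + (3/4)*(-5)))*sqrt(16 - 22) = -4 + (-(1/4 - 15/4))*sqrt(-6) = -4 + (-1*(-7/2))*(I*sqrt(6)) = -4 + 7*(I*sqrt(6))/2 = -4 + 7*I*sqrt(6)/2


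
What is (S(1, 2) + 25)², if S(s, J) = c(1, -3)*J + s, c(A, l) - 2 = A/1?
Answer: 1024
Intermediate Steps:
c(A, l) = 2 + A (c(A, l) = 2 + A/1 = 2 + A*1 = 2 + A)
S(s, J) = s + 3*J (S(s, J) = (2 + 1)*J + s = 3*J + s = s + 3*J)
(S(1, 2) + 25)² = ((1 + 3*2) + 25)² = ((1 + 6) + 25)² = (7 + 25)² = 32² = 1024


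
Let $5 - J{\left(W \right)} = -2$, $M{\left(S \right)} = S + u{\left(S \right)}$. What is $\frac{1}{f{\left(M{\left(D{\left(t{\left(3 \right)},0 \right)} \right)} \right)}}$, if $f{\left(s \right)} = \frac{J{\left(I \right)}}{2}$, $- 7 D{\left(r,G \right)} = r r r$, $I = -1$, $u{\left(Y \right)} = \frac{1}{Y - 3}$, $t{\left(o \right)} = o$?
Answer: $\frac{2}{7} \approx 0.28571$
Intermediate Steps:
$u{\left(Y \right)} = \frac{1}{-3 + Y}$
$D{\left(r,G \right)} = - \frac{r^{3}}{7}$ ($D{\left(r,G \right)} = - \frac{r r r}{7} = - \frac{r^{2} r}{7} = - \frac{r^{3}}{7}$)
$M{\left(S \right)} = S + \frac{1}{-3 + S}$
$J{\left(W \right)} = 7$ ($J{\left(W \right)} = 5 - -2 = 5 + 2 = 7$)
$f{\left(s \right)} = \frac{7}{2}$
$\frac{1}{f{\left(M{\left(D{\left(t{\left(3 \right)},0 \right)} \right)} \right)}} = \frac{1}{\frac{7}{2}} = \frac{2}{7}$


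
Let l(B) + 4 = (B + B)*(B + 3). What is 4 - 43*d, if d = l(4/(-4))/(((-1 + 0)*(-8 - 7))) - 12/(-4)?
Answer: -1531/15 ≈ -102.07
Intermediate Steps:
l(B) = -4 + 2*B*(3 + B) (l(B) = -4 + (B + B)*(B + 3) = -4 + (2*B)*(3 + B) = -4 + 2*B*(3 + B))
d = 37/15 (d = (-4 + 2*(4/(-4))² + 6*(4/(-4)))/(((-1 + 0)*(-8 - 7))) - 12/(-4) = (-4 + 2*(4*(-¼))² + 6*(4*(-¼)))/((-1*(-15))) - 12*(-¼) = (-4 + 2*(-1)² + 6*(-1))/15 + 3 = (-4 + 2*1 - 6)*(1/15) + 3 = (-4 + 2 - 6)*(1/15) + 3 = -8*1/15 + 3 = -8/15 + 3 = 37/15 ≈ 2.4667)
4 - 43*d = 4 - 43*37/15 = 4 - 1591/15 = -1531/15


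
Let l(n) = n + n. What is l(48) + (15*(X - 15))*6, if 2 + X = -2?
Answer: -1614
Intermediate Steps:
X = -4 (X = -2 - 2 = -4)
l(n) = 2*n
l(48) + (15*(X - 15))*6 = 2*48 + (15*(-4 - 15))*6 = 96 + (15*(-19))*6 = 96 - 285*6 = 96 - 1710 = -1614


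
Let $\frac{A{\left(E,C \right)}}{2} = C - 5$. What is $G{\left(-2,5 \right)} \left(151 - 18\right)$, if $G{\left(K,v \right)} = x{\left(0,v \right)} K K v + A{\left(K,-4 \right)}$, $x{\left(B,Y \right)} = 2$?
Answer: $2926$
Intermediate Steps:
$A{\left(E,C \right)} = -10 + 2 C$ ($A{\left(E,C \right)} = 2 \left(C - 5\right) = 2 \left(-5 + C\right) = -10 + 2 C$)
$G{\left(K,v \right)} = -18 + 2 v K^{2}$ ($G{\left(K,v \right)} = 2 K K v + \left(-10 + 2 \left(-4\right)\right) = 2 K^{2} v - 18 = 2 v K^{2} - 18 = -18 + 2 v K^{2}$)
$G{\left(-2,5 \right)} \left(151 - 18\right) = \left(-18 + 2 \cdot 5 \left(-2\right)^{2}\right) \left(151 - 18\right) = \left(-18 + 2 \cdot 5 \cdot 4\right) \left(151 - 18\right) = \left(-18 + 40\right) \left(151 - 18\right) = 22 \cdot 133 = 2926$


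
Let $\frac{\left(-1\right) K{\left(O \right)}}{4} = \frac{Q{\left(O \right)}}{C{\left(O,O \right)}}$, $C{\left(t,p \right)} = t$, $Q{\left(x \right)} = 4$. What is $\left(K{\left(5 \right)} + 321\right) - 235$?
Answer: $\frac{414}{5} \approx 82.8$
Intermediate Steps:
$K{\left(O \right)} = - \frac{16}{O}$ ($K{\left(O \right)} = - 4 \frac{4}{O} = - \frac{16}{O}$)
$\left(K{\left(5 \right)} + 321\right) - 235 = \left(- \frac{16}{5} + 321\right) - 235 = \frac{1589}{5} - 235 = \frac{414}{5}$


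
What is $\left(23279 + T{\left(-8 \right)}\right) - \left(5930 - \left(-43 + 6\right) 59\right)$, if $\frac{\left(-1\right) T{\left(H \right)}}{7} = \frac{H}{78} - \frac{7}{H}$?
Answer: $\frac{4730105}{312} \approx 15161.0$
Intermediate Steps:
$T{\left(H \right)} = \frac{49}{H} - \frac{7 H}{78}$ ($T{\left(H \right)} = - 7 \left(\frac{H}{78} - \frac{7}{H}\right) = - 7 \left(- \frac{7}{H} + \frac{H}{78}\right) = \frac{49}{H} - \frac{7 H}{78}$)
$\left(23279 + T{\left(-8 \right)}\right) - \left(5930 - \left(-43 + 6\right) 59\right) = \left(23279 + \left(\frac{49}{-8} - - \frac{28}{39}\right)\right) - \left(5930 - \left(-43 + 6\right) 59\right) = \left(23279 + \left(49 \left(- \frac{1}{8}\right) + \frac{28}{39}\right)\right) - 8113 = \left(23279 + \left(- \frac{49}{8} + \frac{28}{39}\right)\right) - 8113 = \left(23279 - \frac{1687}{312}\right) - 8113 = \frac{7261361}{312} - 8113 = \frac{4730105}{312}$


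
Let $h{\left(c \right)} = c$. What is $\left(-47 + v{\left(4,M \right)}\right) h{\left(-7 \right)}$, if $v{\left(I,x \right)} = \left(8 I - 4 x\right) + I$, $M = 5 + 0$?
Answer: $217$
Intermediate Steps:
$M = 5$
$v{\left(I,x \right)} = - 4 x + 9 I$ ($v{\left(I,x \right)} = \left(- 4 x + 8 I\right) + I = - 4 x + 9 I$)
$\left(-47 + v{\left(4,M \right)}\right) h{\left(-7 \right)} = \left(-47 + \left(\left(-4\right) 5 + 9 \cdot 4\right)\right) \left(-7\right) = \left(-47 + \left(-20 + 36\right)\right) \left(-7\right) = \left(-47 + 16\right) \left(-7\right) = \left(-31\right) \left(-7\right) = 217$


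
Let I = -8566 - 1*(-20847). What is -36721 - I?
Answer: -49002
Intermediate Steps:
I = 12281 (I = -8566 + 20847 = 12281)
-36721 - I = -36721 - 1*12281 = -36721 - 12281 = -49002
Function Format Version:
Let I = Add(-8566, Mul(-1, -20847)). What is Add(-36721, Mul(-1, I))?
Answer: -49002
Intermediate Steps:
I = 12281 (I = Add(-8566, 20847) = 12281)
Add(-36721, Mul(-1, I)) = Add(-36721, Mul(-1, 12281)) = Add(-36721, -12281) = -49002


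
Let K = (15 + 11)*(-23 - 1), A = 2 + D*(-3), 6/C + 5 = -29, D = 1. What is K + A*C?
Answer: -10605/17 ≈ -623.82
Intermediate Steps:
C = -3/17 (C = 6/(-5 - 29) = 6/(-34) = 6*(-1/34) = -3/17 ≈ -0.17647)
A = -1 (A = 2 + 1*(-3) = 2 - 3 = -1)
K = -624 (K = 26*(-24) = -624)
K + A*C = -624 - 1*(-3/17) = -624 + 3/17 = -10605/17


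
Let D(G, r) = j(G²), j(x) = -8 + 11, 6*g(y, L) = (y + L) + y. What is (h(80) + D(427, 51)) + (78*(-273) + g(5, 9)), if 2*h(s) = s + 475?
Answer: -63031/3 ≈ -21010.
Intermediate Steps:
g(y, L) = y/3 + L/6 (g(y, L) = ((y + L) + y)/6 = ((L + y) + y)/6 = (L + 2*y)/6 = y/3 + L/6)
h(s) = 475/2 + s/2 (h(s) = (s + 475)/2 = (475 + s)/2 = 475/2 + s/2)
j(x) = 3
D(G, r) = 3
(h(80) + D(427, 51)) + (78*(-273) + g(5, 9)) = ((475/2 + (½)*80) + 3) + (78*(-273) + ((⅓)*5 + (⅙)*9)) = ((475/2 + 40) + 3) + (-21294 + (5/3 + 3/2)) = (555/2 + 3) + (-21294 + 19/6) = 561/2 - 127745/6 = -63031/3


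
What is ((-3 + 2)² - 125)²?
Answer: 15376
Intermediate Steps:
((-3 + 2)² - 125)² = ((-1)² - 125)² = (1 - 125)² = (-124)² = 15376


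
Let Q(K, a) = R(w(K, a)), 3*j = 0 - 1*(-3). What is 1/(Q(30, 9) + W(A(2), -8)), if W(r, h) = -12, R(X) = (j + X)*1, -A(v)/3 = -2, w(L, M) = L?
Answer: 1/19 ≈ 0.052632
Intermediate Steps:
j = 1 (j = (0 - 1*(-3))/3 = (0 + 3)/3 = (1/3)*3 = 1)
A(v) = 6 (A(v) = -3*(-2) = 6)
R(X) = 1 + X (R(X) = (1 + X)*1 = 1 + X)
Q(K, a) = 1 + K
1/(Q(30, 9) + W(A(2), -8)) = 1/((1 + 30) - 12) = 1/(31 - 12) = 1/19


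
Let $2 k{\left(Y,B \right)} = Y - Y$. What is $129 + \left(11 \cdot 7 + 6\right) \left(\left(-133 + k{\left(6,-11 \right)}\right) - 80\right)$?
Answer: $-17550$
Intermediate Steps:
$k{\left(Y,B \right)} = 0$ ($k{\left(Y,B \right)} = \frac{Y - Y}{2} = \frac{1}{2} \cdot 0 = 0$)
$129 + \left(11 \cdot 7 + 6\right) \left(\left(-133 + k{\left(6,-11 \right)}\right) - 80\right) = 129 + \left(11 \cdot 7 + 6\right) \left(\left(-133 + 0\right) - 80\right) = 129 + \left(77 + 6\right) \left(-133 - 80\right) = 129 + 83 \left(-213\right) = 129 - 17679 = -17550$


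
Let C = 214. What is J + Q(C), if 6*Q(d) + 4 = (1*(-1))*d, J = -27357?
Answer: -82180/3 ≈ -27393.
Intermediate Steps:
Q(d) = -2/3 - d/6 (Q(d) = -2/3 + ((1*(-1))*d)/6 = -2/3 + (-d)/6 = -2/3 - d/6)
J + Q(C) = -27357 + (-2/3 - 1/6*214) = -27357 + (-2/3 - 107/3) = -27357 - 109/3 = -82180/3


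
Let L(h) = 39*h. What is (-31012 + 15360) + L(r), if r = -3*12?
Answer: -17056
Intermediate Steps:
r = -36
(-31012 + 15360) + L(r) = (-31012 + 15360) + 39*(-36) = -15652 - 1404 = -17056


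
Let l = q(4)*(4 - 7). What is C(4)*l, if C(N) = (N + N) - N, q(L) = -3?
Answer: 36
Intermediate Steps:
C(N) = N (C(N) = 2*N - N = N)
l = 9 (l = -3*(4 - 7) = -3*(-3) = 9)
C(4)*l = 4*9 = 36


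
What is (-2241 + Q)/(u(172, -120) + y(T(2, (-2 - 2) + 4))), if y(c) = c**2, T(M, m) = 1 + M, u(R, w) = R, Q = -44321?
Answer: -46562/181 ≈ -257.25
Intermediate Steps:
(-2241 + Q)/(u(172, -120) + y(T(2, (-2 - 2) + 4))) = (-2241 - 44321)/(172 + (1 + 2)**2) = -46562/(172 + 3**2) = -46562/(172 + 9) = -46562/181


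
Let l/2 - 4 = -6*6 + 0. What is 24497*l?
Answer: -1567808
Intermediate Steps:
l = -64 (l = 8 + 2*(-6*6 + 0) = 8 + 2*(-36 + 0) = 8 + 2*(-36) = 8 - 72 = -64)
24497*l = 24497*(-64) = -1567808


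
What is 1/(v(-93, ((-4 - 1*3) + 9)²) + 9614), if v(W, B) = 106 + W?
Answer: 1/9627 ≈ 0.00010387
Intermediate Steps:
1/(v(-93, ((-4 - 1*3) + 9)²) + 9614) = 1/((106 - 93) + 9614) = 1/(13 + 9614) = 1/9627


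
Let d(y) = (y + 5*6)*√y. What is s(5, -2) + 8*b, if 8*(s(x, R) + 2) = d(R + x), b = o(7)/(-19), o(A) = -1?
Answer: -30/19 + 33*√3/8 ≈ 5.5658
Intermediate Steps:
d(y) = √y*(30 + y) (d(y) = (y + 30)*√y = (30 + y)*√y = √y*(30 + y))
b = 1/19 (b = -1/(-19) = -1*(-1/19) = 1/19 ≈ 0.052632)
s(x, R) = -2 + √(R + x)*(30 + R + x)/8 (s(x, R) = -2 + (√(R + x)*(30 + (R + x)))/8 = -2 + (√(R + x)*(30 + R + x))/8 = -2 + √(R + x)*(30 + R + x)/8)
s(5, -2) + 8*b = (-2 + √(-2 + 5)*(30 - 2 + 5)/8) + 8*(1/19) = (-2 + (⅛)*√3*33) + 8/19 = (-2 + 33*√3/8) + 8/19 = -30/19 + 33*√3/8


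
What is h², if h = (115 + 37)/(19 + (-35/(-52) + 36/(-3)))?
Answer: 173056/441 ≈ 392.42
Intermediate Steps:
h = 416/21 (h = 152/(19 + (-35*(-1/52) + 36*(-⅓))) = 152/(19 + (35/52 - 12)) = 152/(19 - 589/52) = 152/(399/52) = 152*(52/399) = 416/21 ≈ 19.810)
h² = (416/21)² = 173056/441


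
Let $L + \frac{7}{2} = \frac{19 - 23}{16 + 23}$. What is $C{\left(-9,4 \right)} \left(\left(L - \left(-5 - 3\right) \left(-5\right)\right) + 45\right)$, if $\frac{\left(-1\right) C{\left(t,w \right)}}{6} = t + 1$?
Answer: $\frac{872}{13} \approx 67.077$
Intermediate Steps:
$L = - \frac{281}{78}$ ($L = - \frac{7}{2} + \frac{19 - 23}{16 + 23} = - \frac{7}{2} - \frac{4}{39} = - \frac{281}{78} \approx -3.6026$)
$C{\left(t,w \right)} = -6 - 6 t$ ($C{\left(t,w \right)} = - 6 \left(t + 1\right) = - 6 \left(1 + t\right) = -6 - 6 t$)
$C{\left(-9,4 \right)} \left(\left(L - \left(-5 - 3\right) \left(-5\right)\right) + 45\right) = \left(-6 - -54\right) \left(\left(- \frac{281}{78} - \left(-5 - 3\right) \left(-5\right)\right) + 45\right) = \left(-6 + 54\right) \left(\left(- \frac{281}{78} - \left(-8\right) \left(-5\right)\right) + 45\right) = 48 \left(\left(- \frac{281}{78} - 40\right) + 45\right) = 48 \left(- \frac{3401}{78} + 45\right) = 48 \cdot \frac{109}{78} = \frac{872}{13}$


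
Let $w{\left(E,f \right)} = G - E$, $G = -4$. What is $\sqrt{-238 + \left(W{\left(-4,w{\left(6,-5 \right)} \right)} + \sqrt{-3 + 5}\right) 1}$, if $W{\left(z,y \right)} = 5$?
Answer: $\sqrt{-233 + \sqrt{2}} \approx 15.218 i$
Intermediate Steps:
$w{\left(E,f \right)} = -4 - E$
$\sqrt{-238 + \left(W{\left(-4,w{\left(6,-5 \right)} \right)} + \sqrt{-3 + 5}\right) 1} = \sqrt{-238 + \left(5 + \sqrt{-3 + 5}\right) 1} = \sqrt{-238 + \left(5 + \sqrt{2}\right) 1} = \sqrt{-238 + \left(5 + \sqrt{2}\right)} = \sqrt{-233 + \sqrt{2}}$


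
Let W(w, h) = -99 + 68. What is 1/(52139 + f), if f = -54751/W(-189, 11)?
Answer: 31/1671060 ≈ 1.8551e-5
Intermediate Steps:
W(w, h) = -31
f = 54751/31 (f = -54751/(-31) = -54751*(-1/31) = 54751/31 ≈ 1766.2)
1/(52139 + f) = 1/(52139 + 54751/31) = 1/(1671060/31) = 31/1671060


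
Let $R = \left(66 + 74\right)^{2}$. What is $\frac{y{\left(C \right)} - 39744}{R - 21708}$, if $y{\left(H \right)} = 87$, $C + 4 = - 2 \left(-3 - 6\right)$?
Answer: $\frac{39657}{2108} \approx 18.813$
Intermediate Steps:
$C = 14$ ($C = -4 - 2 \left(-3 - 6\right) = -4 - -18 = -4 + 18 = 14$)
$R = 19600$ ($R = 140^{2} = 19600$)
$\frac{y{\left(C \right)} - 39744}{R - 21708} = \frac{87 - 39744}{19600 - 21708} = - \frac{39657}{-2108} = \left(-39657\right) \left(- \frac{1}{2108}\right) = \frac{39657}{2108}$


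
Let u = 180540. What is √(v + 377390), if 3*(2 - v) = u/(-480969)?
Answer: 14*√49491250133313/160323 ≈ 614.32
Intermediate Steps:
v = 340706/160323 (v = 2 - 60180/(-480969) = 2 - 60180*(-1)/480969 = 2 - ⅓*(-20060/53441) = 2 + 20060/160323 = 340706/160323 ≈ 2.1251)
√(v + 377390) = √(340706/160323 + 377390) = √(60504637676/160323) = 14*√49491250133313/160323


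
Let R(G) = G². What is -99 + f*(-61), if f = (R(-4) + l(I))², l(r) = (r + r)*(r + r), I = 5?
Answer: -820915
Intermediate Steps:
l(r) = 4*r² (l(r) = (2*r)*(2*r) = 4*r²)
f = 13456 (f = ((-4)² + 4*5²)² = (16 + 4*25)² = (16 + 100)² = 116² = 13456)
-99 + f*(-61) = -99 + 13456*(-61) = -99 - 820816 = -820915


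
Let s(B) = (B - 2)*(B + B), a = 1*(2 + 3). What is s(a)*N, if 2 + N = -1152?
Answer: -34620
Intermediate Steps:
N = -1154 (N = -2 - 1152 = -1154)
a = 5 (a = 1*5 = 5)
s(B) = 2*B*(-2 + B) (s(B) = (-2 + B)*(2*B) = 2*B*(-2 + B))
s(a)*N = (2*5*(-2 + 5))*(-1154) = (2*5*3)*(-1154) = 30*(-1154) = -34620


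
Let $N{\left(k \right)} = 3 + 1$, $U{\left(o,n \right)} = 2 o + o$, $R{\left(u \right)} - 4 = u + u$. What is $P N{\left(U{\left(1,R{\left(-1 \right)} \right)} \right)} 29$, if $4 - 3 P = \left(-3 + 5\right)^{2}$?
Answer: $0$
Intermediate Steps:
$R{\left(u \right)} = 4 + 2 u$ ($R{\left(u \right)} = 4 + \left(u + u\right) = 4 + 2 u$)
$U{\left(o,n \right)} = 3 o$
$P = 0$ ($P = \frac{4}{3} - \frac{\left(-3 + 5\right)^{2}}{3} = \frac{4}{3} - \frac{2^{2}}{3} = \frac{4}{3} - \frac{4}{3} = 0$)
$N{\left(k \right)} = 4$
$P N{\left(U{\left(1,R{\left(-1 \right)} \right)} \right)} 29 = 0 \cdot 4 \cdot 29 = 0 \cdot 29 = 0$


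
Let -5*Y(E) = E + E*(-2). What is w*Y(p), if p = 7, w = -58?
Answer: -406/5 ≈ -81.200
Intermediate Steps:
Y(E) = E/5 (Y(E) = -(E + E*(-2))/5 = -(E - 2*E)/5 = -(-1)*E/5 = E/5)
w*Y(p) = -58*7/5 = -406/5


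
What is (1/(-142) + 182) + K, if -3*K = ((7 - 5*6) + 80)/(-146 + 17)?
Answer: 3336445/18318 ≈ 182.14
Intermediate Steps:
K = 19/129 (K = -((7 - 5*6) + 80)/(3*(-146 + 17)) = -((7 - 30) + 80)/(3*(-129)) = -(-23 + 80)*(-1)/(3*129) = -19*(-1)/129 = -1/3*(-19/43) = 19/129 ≈ 0.14729)
(1/(-142) + 182) + K = (1/(-142) + 182) + 19/129 = (-1/142 + 182) + 19/129 = 25843/142 + 19/129 = 3336445/18318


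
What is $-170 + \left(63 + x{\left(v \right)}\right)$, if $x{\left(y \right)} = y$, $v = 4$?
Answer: $-103$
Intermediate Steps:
$-170 + \left(63 + x{\left(v \right)}\right) = -170 + \left(63 + 4\right) = -170 + 67 = -103$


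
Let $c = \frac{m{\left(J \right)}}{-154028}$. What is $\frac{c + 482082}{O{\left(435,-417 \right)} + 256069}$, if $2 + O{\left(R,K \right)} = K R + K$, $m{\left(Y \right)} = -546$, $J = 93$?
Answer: $\frac{5303866203}{816953510} \approx 6.4922$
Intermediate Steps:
$c = \frac{39}{11002}$ ($c = - \frac{546}{-154028} = \left(-546\right) \left(- \frac{1}{154028}\right) = \frac{39}{11002} \approx 0.0035448$)
$O{\left(R,K \right)} = -2 + K + K R$ ($O{\left(R,K \right)} = -2 + \left(K R + K\right) = -2 + \left(K + K R\right) = -2 + K + K R$)
$\frac{c + 482082}{O{\left(435,-417 \right)} + 256069} = \frac{\frac{39}{11002} + 482082}{\left(-2 - 417 - 181395\right) + 256069} = \frac{5303866203}{11002 \left(\left(-2 - 417 - 181395\right) + 256069\right)} = \frac{5303866203}{11002 \left(-181814 + 256069\right)} = \frac{5303866203}{11002 \cdot 74255} = \frac{5303866203}{11002} \cdot \frac{1}{74255} = \frac{5303866203}{816953510}$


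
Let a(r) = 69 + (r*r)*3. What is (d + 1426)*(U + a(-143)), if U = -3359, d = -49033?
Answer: -2763919599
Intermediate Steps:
a(r) = 69 + 3*r² (a(r) = 69 + r²*3 = 69 + 3*r²)
(d + 1426)*(U + a(-143)) = (-49033 + 1426)*(-3359 + (69 + 3*(-143)²)) = -47607*(-3359 + (69 + 3*20449)) = -47607*(-3359 + (69 + 61347)) = -47607*(-3359 + 61416) = -47607*58057 = -2763919599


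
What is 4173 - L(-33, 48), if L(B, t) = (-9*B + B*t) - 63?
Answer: 5523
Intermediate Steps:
L(B, t) = -63 - 9*B + B*t
4173 - L(-33, 48) = 4173 - (-63 - 9*(-33) - 33*48) = 4173 - (-63 + 297 - 1584) = 4173 - 1*(-1350) = 4173 + 1350 = 5523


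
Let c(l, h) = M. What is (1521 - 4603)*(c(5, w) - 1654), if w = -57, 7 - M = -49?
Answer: 4925036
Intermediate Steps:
M = 56 (M = 7 - 1*(-49) = 7 + 49 = 56)
c(l, h) = 56
(1521 - 4603)*(c(5, w) - 1654) = (1521 - 4603)*(56 - 1654) = -3082*(-1598) = 4925036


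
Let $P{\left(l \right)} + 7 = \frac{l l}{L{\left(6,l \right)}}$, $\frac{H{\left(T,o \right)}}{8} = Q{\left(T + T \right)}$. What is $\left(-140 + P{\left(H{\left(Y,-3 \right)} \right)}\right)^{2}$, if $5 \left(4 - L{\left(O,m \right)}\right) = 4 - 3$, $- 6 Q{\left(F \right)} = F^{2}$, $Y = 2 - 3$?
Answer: $\frac{569156449}{29241} \approx 19464.0$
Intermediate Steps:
$Y = -1$ ($Y = 2 - 3 = -1$)
$Q{\left(F \right)} = - \frac{F^{2}}{6}$
$H{\left(T,o \right)} = - \frac{16 T^{2}}{3}$ ($H{\left(T,o \right)} = 8 \left(- \frac{\left(T + T\right)^{2}}{6}\right) = 8 \left(- \frac{\left(2 T\right)^{2}}{6}\right) = 8 \left(- \frac{4 T^{2}}{6}\right) = 8 \left(- \frac{2 T^{2}}{3}\right) = - \frac{16 T^{2}}{3}$)
$L{\left(O,m \right)} = \frac{19}{5}$ ($L{\left(O,m \right)} = 4 - \frac{4 - 3}{5} = 4 - \frac{1}{5} = \frac{19}{5}$)
$P{\left(l \right)} = -7 + \frac{5 l^{2}}{19}$ ($P{\left(l \right)} = -7 + \frac{l l}{\frac{19}{5}} = -7 + l^{2} \cdot \frac{5}{19} = -7 + \frac{5 l^{2}}{19}$)
$\left(-140 + P{\left(H{\left(Y,-3 \right)} \right)}\right)^{2} = \left(-140 - \left(7 - \frac{5 \left(- \frac{16 \left(-1\right)^{2}}{3}\right)^{2}}{19}\right)\right)^{2} = \left(-140 - \left(7 - \frac{5 \left(\left(- \frac{16}{3}\right) 1\right)^{2}}{19}\right)\right)^{2} = \left(-140 - \left(7 - \frac{5 \left(- \frac{16}{3}\right)^{2}}{19}\right)\right)^{2} = \left(-140 + \left(-7 + \frac{5}{19} \cdot \frac{256}{9}\right)\right)^{2} = \left(-140 + \left(-7 + \frac{1280}{171}\right)\right)^{2} = \left(-140 + \frac{83}{171}\right)^{2} = \left(- \frac{23857}{171}\right)^{2} = \frac{569156449}{29241}$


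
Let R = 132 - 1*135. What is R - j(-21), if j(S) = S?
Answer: 18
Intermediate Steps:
R = -3 (R = 132 - 135 = -3)
R - j(-21) = -3 - 1*(-21) = -3 + 21 = 18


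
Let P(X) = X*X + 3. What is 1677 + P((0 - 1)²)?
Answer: 1681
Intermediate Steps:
P(X) = 3 + X² (P(X) = X² + 3 = 3 + X²)
1677 + P((0 - 1)²) = 1677 + (3 + ((0 - 1)²)²) = 1677 + (3 + ((-1)²)²) = 1677 + (3 + 1²) = 1677 + (3 + 1) = 1677 + 4 = 1681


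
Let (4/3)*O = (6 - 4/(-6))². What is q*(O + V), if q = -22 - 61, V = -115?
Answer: 20335/3 ≈ 6778.3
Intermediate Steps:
q = -83
O = 100/3 (O = 3*(6 - 4/(-6))²/4 = 3*(6 - 4*(-⅙))²/4 = 3*(6 + ⅔)²/4 = 3*(20/3)²/4 = (¾)*(400/9) = 100/3 ≈ 33.333)
q*(O + V) = -83*(100/3 - 115) = -83*(-245/3) = 20335/3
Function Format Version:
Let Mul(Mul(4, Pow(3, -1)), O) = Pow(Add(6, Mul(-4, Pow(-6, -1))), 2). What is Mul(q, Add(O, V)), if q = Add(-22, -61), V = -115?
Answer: Rational(20335, 3) ≈ 6778.3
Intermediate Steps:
q = -83
O = Rational(100, 3) (O = Mul(Rational(3, 4), Pow(Add(6, Mul(-4, Pow(-6, -1))), 2)) = Mul(Rational(3, 4), Pow(Add(6, Mul(-4, Rational(-1, 6))), 2)) = Mul(Rational(3, 4), Pow(Add(6, Rational(2, 3)), 2)) = Mul(Rational(3, 4), Pow(Rational(20, 3), 2)) = Mul(Rational(3, 4), Rational(400, 9)) = Rational(100, 3) ≈ 33.333)
Mul(q, Add(O, V)) = Mul(-83, Add(Rational(100, 3), -115)) = Mul(-83, Rational(-245, 3)) = Rational(20335, 3)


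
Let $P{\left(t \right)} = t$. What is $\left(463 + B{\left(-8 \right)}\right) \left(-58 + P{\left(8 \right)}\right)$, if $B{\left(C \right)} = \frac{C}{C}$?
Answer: $-23200$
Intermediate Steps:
$B{\left(C \right)} = 1$
$\left(463 + B{\left(-8 \right)}\right) \left(-58 + P{\left(8 \right)}\right) = \left(463 + 1\right) \left(-58 + 8\right) = 464 \left(-50\right) = -23200$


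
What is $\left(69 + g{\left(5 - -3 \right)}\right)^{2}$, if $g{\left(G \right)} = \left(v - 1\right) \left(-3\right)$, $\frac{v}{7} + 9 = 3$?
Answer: $39204$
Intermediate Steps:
$v = -42$ ($v = -63 + 7 \cdot 3 = -63 + 21 = -42$)
$g{\left(G \right)} = 129$ ($g{\left(G \right)} = \left(-42 - 1\right) \left(-3\right) = \left(-43\right) \left(-3\right) = 129$)
$\left(69 + g{\left(5 - -3 \right)}\right)^{2} = \left(69 + 129\right)^{2} = 198^{2} = 39204$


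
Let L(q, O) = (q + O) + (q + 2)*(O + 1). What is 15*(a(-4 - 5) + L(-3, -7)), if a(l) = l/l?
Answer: -45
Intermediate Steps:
L(q, O) = O + q + (1 + O)*(2 + q) (L(q, O) = (O + q) + (2 + q)*(1 + O) = (O + q) + (1 + O)*(2 + q) = O + q + (1 + O)*(2 + q))
a(l) = 1
15*(a(-4 - 5) + L(-3, -7)) = 15*(1 + (2 + 2*(-3) + 3*(-7) - 7*(-3))) = 15*(1 + (2 - 6 - 21 + 21)) = 15*(1 - 4) = 15*(-3) = -45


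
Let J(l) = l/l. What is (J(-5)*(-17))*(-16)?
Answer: 272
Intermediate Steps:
J(l) = 1
(J(-5)*(-17))*(-16) = (1*(-17))*(-16) = -17*(-16) = 272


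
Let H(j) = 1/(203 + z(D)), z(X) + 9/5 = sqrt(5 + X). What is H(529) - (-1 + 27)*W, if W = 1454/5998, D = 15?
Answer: -9552484251/1516798232 - 25*sqrt(5)/505768 ≈ -6.2979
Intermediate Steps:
z(X) = -9/5 + sqrt(5 + X)
W = 727/2999 (W = 1454*(1/5998) = 727/2999 ≈ 0.24241)
H(j) = 1/(1006/5 + 2*sqrt(5)) (H(j) = 1/(203 + (-9/5 + sqrt(5 + 15))) = 1/(203 + (-9/5 + sqrt(20))) = 1/(203 + (-9/5 + 2*sqrt(5))) = 1/(1006/5 + 2*sqrt(5)))
H(529) - (-1 + 27)*W = (2515/505768 - 25*sqrt(5)/505768) - (-1 + 27)*727/2999 = (2515/505768 - 25*sqrt(5)/505768) - 26*727/2999 = (2515/505768 - 25*sqrt(5)/505768) - 1*18902/2999 = (2515/505768 - 25*sqrt(5)/505768) - 18902/2999 = -9552484251/1516798232 - 25*sqrt(5)/505768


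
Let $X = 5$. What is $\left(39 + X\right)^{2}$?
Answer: $1936$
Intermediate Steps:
$\left(39 + X\right)^{2} = \left(39 + 5\right)^{2} = 44^{2} = 1936$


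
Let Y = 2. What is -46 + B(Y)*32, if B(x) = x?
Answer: 18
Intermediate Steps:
-46 + B(Y)*32 = -46 + 2*32 = -46 + 64 = 18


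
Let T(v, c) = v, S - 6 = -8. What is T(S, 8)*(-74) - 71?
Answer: 77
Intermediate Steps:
S = -2 (S = 6 - 8 = -2)
T(S, 8)*(-74) - 71 = -2*(-74) - 71 = 148 - 71 = 77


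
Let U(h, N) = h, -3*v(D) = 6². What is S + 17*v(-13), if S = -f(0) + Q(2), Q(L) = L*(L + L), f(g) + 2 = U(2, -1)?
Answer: -196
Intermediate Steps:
v(D) = -12 (v(D) = -⅓*6² = -⅓*36 = -12)
f(g) = 0 (f(g) = -2 + 2 = 0)
Q(L) = 2*L² (Q(L) = L*(2*L) = 2*L²)
S = 8 (S = -1*0 + 2*2² = 0 + 2*4 = 0 + 8 = 8)
S + 17*v(-13) = 8 + 17*(-12) = 8 - 204 = -196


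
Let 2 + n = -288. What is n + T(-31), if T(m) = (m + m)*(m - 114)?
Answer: 8700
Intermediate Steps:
n = -290 (n = -2 - 288 = -290)
T(m) = 2*m*(-114 + m) (T(m) = (2*m)*(-114 + m) = 2*m*(-114 + m))
n + T(-31) = -290 + 2*(-31)*(-114 - 31) = -290 + 2*(-31)*(-145) = -290 + 8990 = 8700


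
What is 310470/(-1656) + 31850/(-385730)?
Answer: -1996838945/10646148 ≈ -187.56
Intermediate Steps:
310470/(-1656) + 31850/(-385730) = 310470*(-1/1656) + 31850*(-1/385730) = -51745/276 - 3185/38573 = -1996838945/10646148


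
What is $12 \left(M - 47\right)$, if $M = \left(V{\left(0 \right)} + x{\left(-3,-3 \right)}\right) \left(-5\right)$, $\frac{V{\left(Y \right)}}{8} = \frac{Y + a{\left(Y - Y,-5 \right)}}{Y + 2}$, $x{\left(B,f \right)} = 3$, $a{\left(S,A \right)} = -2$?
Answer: $-264$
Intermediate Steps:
$V{\left(Y \right)} = \frac{8 \left(-2 + Y\right)}{2 + Y}$ ($V{\left(Y \right)} = 8 \frac{Y - 2}{Y + 2} = 8 \frac{-2 + Y}{2 + Y} = \frac{8 \left(-2 + Y\right)}{2 + Y}$)
$M = 25$ ($M = \left(\frac{8 \left(-2 + 0\right)}{2 + 0} + 3\right) \left(-5\right) = \left(8 \cdot \frac{1}{2} \left(-2\right) + 3\right) \left(-5\right) = \left(-8 + 3\right) \left(-5\right) = \left(-5\right) \left(-5\right) = 25$)
$12 \left(M - 47\right) = 12 \left(25 - 47\right) = 12 \left(-22\right) = -264$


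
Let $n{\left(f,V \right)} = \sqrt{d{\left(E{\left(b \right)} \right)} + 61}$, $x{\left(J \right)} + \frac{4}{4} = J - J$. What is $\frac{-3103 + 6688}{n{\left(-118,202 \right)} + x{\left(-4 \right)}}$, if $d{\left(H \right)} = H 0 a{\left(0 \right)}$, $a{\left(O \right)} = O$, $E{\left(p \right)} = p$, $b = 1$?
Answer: $\frac{239}{4} + \frac{239 \sqrt{61}}{4} \approx 526.41$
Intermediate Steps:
$x{\left(J \right)} = -1$ ($x{\left(J \right)} = -1 + \left(J - J\right) = -1 + 0 = -1$)
$d{\left(H \right)} = 0$ ($d{\left(H \right)} = H 0 \cdot 0 = 0 \cdot 0 = 0$)
$n{\left(f,V \right)} = \sqrt{61}$ ($n{\left(f,V \right)} = \sqrt{0 + 61} = \sqrt{61}$)
$\frac{-3103 + 6688}{n{\left(-118,202 \right)} + x{\left(-4 \right)}} = \frac{-3103 + 6688}{\sqrt{61} - 1} = \frac{3585}{-1 + \sqrt{61}}$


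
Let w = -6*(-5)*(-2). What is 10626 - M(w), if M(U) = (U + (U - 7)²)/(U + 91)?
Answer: 324977/31 ≈ 10483.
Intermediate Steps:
w = -60 (w = 30*(-2) = -60)
M(U) = (U + (-7 + U)²)/(91 + U)
10626 - M(w) = 10626 - (-60 + (-7 - 60)²)/(91 - 60) = 10626 - (-60 + (-67)²)/31 = 10626 - (-60 + 4489)/31 = 10626 - 4429/31 = 324977/31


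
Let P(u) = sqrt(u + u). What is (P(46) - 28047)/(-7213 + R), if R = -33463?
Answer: 28047/40676 - sqrt(23)/20338 ≈ 0.68929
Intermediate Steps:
P(u) = sqrt(2)*sqrt(u) (P(u) = sqrt(2*u) = sqrt(2)*sqrt(u))
(P(46) - 28047)/(-7213 + R) = (sqrt(2)*sqrt(46) - 28047)/(-7213 - 33463) = (2*sqrt(23) - 28047)/(-40676) = (-28047 + 2*sqrt(23))*(-1/40676) = 28047/40676 - sqrt(23)/20338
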